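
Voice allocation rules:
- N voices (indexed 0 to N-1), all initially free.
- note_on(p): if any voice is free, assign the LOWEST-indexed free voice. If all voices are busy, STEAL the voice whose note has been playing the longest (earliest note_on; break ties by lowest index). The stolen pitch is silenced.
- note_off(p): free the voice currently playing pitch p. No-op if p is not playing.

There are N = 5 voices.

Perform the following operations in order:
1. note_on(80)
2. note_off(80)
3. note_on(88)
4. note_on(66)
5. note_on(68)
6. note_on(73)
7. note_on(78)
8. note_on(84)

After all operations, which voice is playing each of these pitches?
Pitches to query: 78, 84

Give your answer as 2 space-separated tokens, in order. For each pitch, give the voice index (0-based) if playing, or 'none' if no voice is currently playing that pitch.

Answer: 4 0

Derivation:
Op 1: note_on(80): voice 0 is free -> assigned | voices=[80 - - - -]
Op 2: note_off(80): free voice 0 | voices=[- - - - -]
Op 3: note_on(88): voice 0 is free -> assigned | voices=[88 - - - -]
Op 4: note_on(66): voice 1 is free -> assigned | voices=[88 66 - - -]
Op 5: note_on(68): voice 2 is free -> assigned | voices=[88 66 68 - -]
Op 6: note_on(73): voice 3 is free -> assigned | voices=[88 66 68 73 -]
Op 7: note_on(78): voice 4 is free -> assigned | voices=[88 66 68 73 78]
Op 8: note_on(84): all voices busy, STEAL voice 0 (pitch 88, oldest) -> assign | voices=[84 66 68 73 78]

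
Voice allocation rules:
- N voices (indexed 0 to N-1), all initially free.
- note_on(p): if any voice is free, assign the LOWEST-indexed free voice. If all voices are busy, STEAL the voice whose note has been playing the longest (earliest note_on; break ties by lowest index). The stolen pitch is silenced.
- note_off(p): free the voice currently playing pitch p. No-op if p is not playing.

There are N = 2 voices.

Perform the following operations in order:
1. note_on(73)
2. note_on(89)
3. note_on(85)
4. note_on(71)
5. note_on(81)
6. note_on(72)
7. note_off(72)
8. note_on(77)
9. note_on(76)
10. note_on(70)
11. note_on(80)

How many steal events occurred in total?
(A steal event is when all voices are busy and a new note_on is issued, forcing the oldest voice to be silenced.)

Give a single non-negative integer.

Answer: 7

Derivation:
Op 1: note_on(73): voice 0 is free -> assigned | voices=[73 -]
Op 2: note_on(89): voice 1 is free -> assigned | voices=[73 89]
Op 3: note_on(85): all voices busy, STEAL voice 0 (pitch 73, oldest) -> assign | voices=[85 89]
Op 4: note_on(71): all voices busy, STEAL voice 1 (pitch 89, oldest) -> assign | voices=[85 71]
Op 5: note_on(81): all voices busy, STEAL voice 0 (pitch 85, oldest) -> assign | voices=[81 71]
Op 6: note_on(72): all voices busy, STEAL voice 1 (pitch 71, oldest) -> assign | voices=[81 72]
Op 7: note_off(72): free voice 1 | voices=[81 -]
Op 8: note_on(77): voice 1 is free -> assigned | voices=[81 77]
Op 9: note_on(76): all voices busy, STEAL voice 0 (pitch 81, oldest) -> assign | voices=[76 77]
Op 10: note_on(70): all voices busy, STEAL voice 1 (pitch 77, oldest) -> assign | voices=[76 70]
Op 11: note_on(80): all voices busy, STEAL voice 0 (pitch 76, oldest) -> assign | voices=[80 70]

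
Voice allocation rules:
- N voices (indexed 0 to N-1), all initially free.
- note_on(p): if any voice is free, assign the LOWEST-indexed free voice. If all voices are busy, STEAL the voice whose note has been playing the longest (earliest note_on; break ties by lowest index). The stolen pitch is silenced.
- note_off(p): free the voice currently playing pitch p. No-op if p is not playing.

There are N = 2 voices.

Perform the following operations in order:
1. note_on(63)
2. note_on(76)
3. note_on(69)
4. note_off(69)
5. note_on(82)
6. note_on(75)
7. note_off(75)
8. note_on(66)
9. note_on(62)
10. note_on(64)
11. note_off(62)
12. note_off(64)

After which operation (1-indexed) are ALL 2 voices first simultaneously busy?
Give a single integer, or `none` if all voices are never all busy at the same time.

Op 1: note_on(63): voice 0 is free -> assigned | voices=[63 -]
Op 2: note_on(76): voice 1 is free -> assigned | voices=[63 76]
Op 3: note_on(69): all voices busy, STEAL voice 0 (pitch 63, oldest) -> assign | voices=[69 76]
Op 4: note_off(69): free voice 0 | voices=[- 76]
Op 5: note_on(82): voice 0 is free -> assigned | voices=[82 76]
Op 6: note_on(75): all voices busy, STEAL voice 1 (pitch 76, oldest) -> assign | voices=[82 75]
Op 7: note_off(75): free voice 1 | voices=[82 -]
Op 8: note_on(66): voice 1 is free -> assigned | voices=[82 66]
Op 9: note_on(62): all voices busy, STEAL voice 0 (pitch 82, oldest) -> assign | voices=[62 66]
Op 10: note_on(64): all voices busy, STEAL voice 1 (pitch 66, oldest) -> assign | voices=[62 64]
Op 11: note_off(62): free voice 0 | voices=[- 64]
Op 12: note_off(64): free voice 1 | voices=[- -]

Answer: 2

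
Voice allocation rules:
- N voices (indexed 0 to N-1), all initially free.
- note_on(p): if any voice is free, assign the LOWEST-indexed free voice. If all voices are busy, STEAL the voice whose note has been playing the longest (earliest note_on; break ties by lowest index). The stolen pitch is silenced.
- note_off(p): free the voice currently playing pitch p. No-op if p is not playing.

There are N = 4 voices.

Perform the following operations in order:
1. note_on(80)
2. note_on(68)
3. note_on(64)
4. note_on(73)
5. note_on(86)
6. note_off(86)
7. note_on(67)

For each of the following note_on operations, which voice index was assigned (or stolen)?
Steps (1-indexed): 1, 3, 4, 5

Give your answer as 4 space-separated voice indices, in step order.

Answer: 0 2 3 0

Derivation:
Op 1: note_on(80): voice 0 is free -> assigned | voices=[80 - - -]
Op 2: note_on(68): voice 1 is free -> assigned | voices=[80 68 - -]
Op 3: note_on(64): voice 2 is free -> assigned | voices=[80 68 64 -]
Op 4: note_on(73): voice 3 is free -> assigned | voices=[80 68 64 73]
Op 5: note_on(86): all voices busy, STEAL voice 0 (pitch 80, oldest) -> assign | voices=[86 68 64 73]
Op 6: note_off(86): free voice 0 | voices=[- 68 64 73]
Op 7: note_on(67): voice 0 is free -> assigned | voices=[67 68 64 73]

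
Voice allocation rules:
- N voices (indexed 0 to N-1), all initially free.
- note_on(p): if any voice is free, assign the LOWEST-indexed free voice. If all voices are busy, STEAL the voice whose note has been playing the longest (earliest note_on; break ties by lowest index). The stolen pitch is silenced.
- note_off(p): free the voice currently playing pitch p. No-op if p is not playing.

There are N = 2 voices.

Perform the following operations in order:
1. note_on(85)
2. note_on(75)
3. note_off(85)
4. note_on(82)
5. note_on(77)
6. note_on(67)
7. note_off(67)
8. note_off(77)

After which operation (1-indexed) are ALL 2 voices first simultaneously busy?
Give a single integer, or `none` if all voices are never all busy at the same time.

Op 1: note_on(85): voice 0 is free -> assigned | voices=[85 -]
Op 2: note_on(75): voice 1 is free -> assigned | voices=[85 75]
Op 3: note_off(85): free voice 0 | voices=[- 75]
Op 4: note_on(82): voice 0 is free -> assigned | voices=[82 75]
Op 5: note_on(77): all voices busy, STEAL voice 1 (pitch 75, oldest) -> assign | voices=[82 77]
Op 6: note_on(67): all voices busy, STEAL voice 0 (pitch 82, oldest) -> assign | voices=[67 77]
Op 7: note_off(67): free voice 0 | voices=[- 77]
Op 8: note_off(77): free voice 1 | voices=[- -]

Answer: 2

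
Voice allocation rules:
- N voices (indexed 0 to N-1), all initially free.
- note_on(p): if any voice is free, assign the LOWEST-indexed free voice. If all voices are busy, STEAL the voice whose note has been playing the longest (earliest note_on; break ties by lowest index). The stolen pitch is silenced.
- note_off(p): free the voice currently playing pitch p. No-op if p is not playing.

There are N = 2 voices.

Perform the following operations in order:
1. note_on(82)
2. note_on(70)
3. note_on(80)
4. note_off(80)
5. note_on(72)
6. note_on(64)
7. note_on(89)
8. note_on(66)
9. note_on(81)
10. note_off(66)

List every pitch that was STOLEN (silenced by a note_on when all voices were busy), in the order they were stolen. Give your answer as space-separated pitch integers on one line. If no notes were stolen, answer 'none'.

Op 1: note_on(82): voice 0 is free -> assigned | voices=[82 -]
Op 2: note_on(70): voice 1 is free -> assigned | voices=[82 70]
Op 3: note_on(80): all voices busy, STEAL voice 0 (pitch 82, oldest) -> assign | voices=[80 70]
Op 4: note_off(80): free voice 0 | voices=[- 70]
Op 5: note_on(72): voice 0 is free -> assigned | voices=[72 70]
Op 6: note_on(64): all voices busy, STEAL voice 1 (pitch 70, oldest) -> assign | voices=[72 64]
Op 7: note_on(89): all voices busy, STEAL voice 0 (pitch 72, oldest) -> assign | voices=[89 64]
Op 8: note_on(66): all voices busy, STEAL voice 1 (pitch 64, oldest) -> assign | voices=[89 66]
Op 9: note_on(81): all voices busy, STEAL voice 0 (pitch 89, oldest) -> assign | voices=[81 66]
Op 10: note_off(66): free voice 1 | voices=[81 -]

Answer: 82 70 72 64 89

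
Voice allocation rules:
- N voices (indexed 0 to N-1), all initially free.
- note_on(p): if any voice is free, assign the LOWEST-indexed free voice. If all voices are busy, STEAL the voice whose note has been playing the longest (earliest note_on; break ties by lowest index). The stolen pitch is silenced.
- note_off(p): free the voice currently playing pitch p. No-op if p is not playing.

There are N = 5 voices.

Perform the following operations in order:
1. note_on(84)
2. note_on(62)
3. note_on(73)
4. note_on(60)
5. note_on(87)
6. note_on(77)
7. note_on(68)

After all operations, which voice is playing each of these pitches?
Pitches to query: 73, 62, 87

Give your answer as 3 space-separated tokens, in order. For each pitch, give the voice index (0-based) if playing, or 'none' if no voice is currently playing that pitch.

Answer: 2 none 4

Derivation:
Op 1: note_on(84): voice 0 is free -> assigned | voices=[84 - - - -]
Op 2: note_on(62): voice 1 is free -> assigned | voices=[84 62 - - -]
Op 3: note_on(73): voice 2 is free -> assigned | voices=[84 62 73 - -]
Op 4: note_on(60): voice 3 is free -> assigned | voices=[84 62 73 60 -]
Op 5: note_on(87): voice 4 is free -> assigned | voices=[84 62 73 60 87]
Op 6: note_on(77): all voices busy, STEAL voice 0 (pitch 84, oldest) -> assign | voices=[77 62 73 60 87]
Op 7: note_on(68): all voices busy, STEAL voice 1 (pitch 62, oldest) -> assign | voices=[77 68 73 60 87]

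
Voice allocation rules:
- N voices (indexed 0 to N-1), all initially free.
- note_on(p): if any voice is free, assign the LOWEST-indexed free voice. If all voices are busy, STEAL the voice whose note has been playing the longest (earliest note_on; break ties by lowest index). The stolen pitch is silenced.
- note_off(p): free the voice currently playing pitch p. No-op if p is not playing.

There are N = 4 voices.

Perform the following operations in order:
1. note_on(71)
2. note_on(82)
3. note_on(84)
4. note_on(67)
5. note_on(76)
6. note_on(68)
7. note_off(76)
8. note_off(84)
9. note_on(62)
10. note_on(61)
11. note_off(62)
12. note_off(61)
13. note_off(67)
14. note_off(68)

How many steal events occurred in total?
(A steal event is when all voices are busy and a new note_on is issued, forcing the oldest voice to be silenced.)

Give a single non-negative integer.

Op 1: note_on(71): voice 0 is free -> assigned | voices=[71 - - -]
Op 2: note_on(82): voice 1 is free -> assigned | voices=[71 82 - -]
Op 3: note_on(84): voice 2 is free -> assigned | voices=[71 82 84 -]
Op 4: note_on(67): voice 3 is free -> assigned | voices=[71 82 84 67]
Op 5: note_on(76): all voices busy, STEAL voice 0 (pitch 71, oldest) -> assign | voices=[76 82 84 67]
Op 6: note_on(68): all voices busy, STEAL voice 1 (pitch 82, oldest) -> assign | voices=[76 68 84 67]
Op 7: note_off(76): free voice 0 | voices=[- 68 84 67]
Op 8: note_off(84): free voice 2 | voices=[- 68 - 67]
Op 9: note_on(62): voice 0 is free -> assigned | voices=[62 68 - 67]
Op 10: note_on(61): voice 2 is free -> assigned | voices=[62 68 61 67]
Op 11: note_off(62): free voice 0 | voices=[- 68 61 67]
Op 12: note_off(61): free voice 2 | voices=[- 68 - 67]
Op 13: note_off(67): free voice 3 | voices=[- 68 - -]
Op 14: note_off(68): free voice 1 | voices=[- - - -]

Answer: 2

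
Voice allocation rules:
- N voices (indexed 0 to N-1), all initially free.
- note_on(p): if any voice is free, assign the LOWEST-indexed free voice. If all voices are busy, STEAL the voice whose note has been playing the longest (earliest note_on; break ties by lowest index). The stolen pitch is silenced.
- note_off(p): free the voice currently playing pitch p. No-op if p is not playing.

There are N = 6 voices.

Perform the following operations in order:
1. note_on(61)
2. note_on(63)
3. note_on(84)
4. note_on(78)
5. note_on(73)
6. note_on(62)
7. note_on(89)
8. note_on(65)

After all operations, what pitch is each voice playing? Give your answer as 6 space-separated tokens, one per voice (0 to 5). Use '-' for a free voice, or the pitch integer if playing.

Answer: 89 65 84 78 73 62

Derivation:
Op 1: note_on(61): voice 0 is free -> assigned | voices=[61 - - - - -]
Op 2: note_on(63): voice 1 is free -> assigned | voices=[61 63 - - - -]
Op 3: note_on(84): voice 2 is free -> assigned | voices=[61 63 84 - - -]
Op 4: note_on(78): voice 3 is free -> assigned | voices=[61 63 84 78 - -]
Op 5: note_on(73): voice 4 is free -> assigned | voices=[61 63 84 78 73 -]
Op 6: note_on(62): voice 5 is free -> assigned | voices=[61 63 84 78 73 62]
Op 7: note_on(89): all voices busy, STEAL voice 0 (pitch 61, oldest) -> assign | voices=[89 63 84 78 73 62]
Op 8: note_on(65): all voices busy, STEAL voice 1 (pitch 63, oldest) -> assign | voices=[89 65 84 78 73 62]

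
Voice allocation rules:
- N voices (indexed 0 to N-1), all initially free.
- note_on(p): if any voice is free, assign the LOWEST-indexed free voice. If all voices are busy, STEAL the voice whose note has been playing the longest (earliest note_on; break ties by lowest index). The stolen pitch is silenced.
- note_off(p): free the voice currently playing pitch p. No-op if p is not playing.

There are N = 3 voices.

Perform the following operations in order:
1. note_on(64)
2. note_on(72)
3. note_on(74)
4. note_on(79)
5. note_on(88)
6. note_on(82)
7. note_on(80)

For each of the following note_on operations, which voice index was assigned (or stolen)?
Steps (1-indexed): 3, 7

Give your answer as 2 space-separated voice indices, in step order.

Op 1: note_on(64): voice 0 is free -> assigned | voices=[64 - -]
Op 2: note_on(72): voice 1 is free -> assigned | voices=[64 72 -]
Op 3: note_on(74): voice 2 is free -> assigned | voices=[64 72 74]
Op 4: note_on(79): all voices busy, STEAL voice 0 (pitch 64, oldest) -> assign | voices=[79 72 74]
Op 5: note_on(88): all voices busy, STEAL voice 1 (pitch 72, oldest) -> assign | voices=[79 88 74]
Op 6: note_on(82): all voices busy, STEAL voice 2 (pitch 74, oldest) -> assign | voices=[79 88 82]
Op 7: note_on(80): all voices busy, STEAL voice 0 (pitch 79, oldest) -> assign | voices=[80 88 82]

Answer: 2 0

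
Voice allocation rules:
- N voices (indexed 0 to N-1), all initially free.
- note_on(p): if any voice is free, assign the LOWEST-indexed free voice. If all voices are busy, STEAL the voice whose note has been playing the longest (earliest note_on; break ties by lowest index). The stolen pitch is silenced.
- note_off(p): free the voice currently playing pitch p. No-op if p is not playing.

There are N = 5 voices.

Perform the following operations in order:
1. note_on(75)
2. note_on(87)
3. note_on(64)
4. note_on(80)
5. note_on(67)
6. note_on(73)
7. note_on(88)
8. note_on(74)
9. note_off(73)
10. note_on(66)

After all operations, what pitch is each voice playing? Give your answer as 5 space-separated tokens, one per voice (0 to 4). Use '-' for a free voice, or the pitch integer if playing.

Answer: 66 88 74 80 67

Derivation:
Op 1: note_on(75): voice 0 is free -> assigned | voices=[75 - - - -]
Op 2: note_on(87): voice 1 is free -> assigned | voices=[75 87 - - -]
Op 3: note_on(64): voice 2 is free -> assigned | voices=[75 87 64 - -]
Op 4: note_on(80): voice 3 is free -> assigned | voices=[75 87 64 80 -]
Op 5: note_on(67): voice 4 is free -> assigned | voices=[75 87 64 80 67]
Op 6: note_on(73): all voices busy, STEAL voice 0 (pitch 75, oldest) -> assign | voices=[73 87 64 80 67]
Op 7: note_on(88): all voices busy, STEAL voice 1 (pitch 87, oldest) -> assign | voices=[73 88 64 80 67]
Op 8: note_on(74): all voices busy, STEAL voice 2 (pitch 64, oldest) -> assign | voices=[73 88 74 80 67]
Op 9: note_off(73): free voice 0 | voices=[- 88 74 80 67]
Op 10: note_on(66): voice 0 is free -> assigned | voices=[66 88 74 80 67]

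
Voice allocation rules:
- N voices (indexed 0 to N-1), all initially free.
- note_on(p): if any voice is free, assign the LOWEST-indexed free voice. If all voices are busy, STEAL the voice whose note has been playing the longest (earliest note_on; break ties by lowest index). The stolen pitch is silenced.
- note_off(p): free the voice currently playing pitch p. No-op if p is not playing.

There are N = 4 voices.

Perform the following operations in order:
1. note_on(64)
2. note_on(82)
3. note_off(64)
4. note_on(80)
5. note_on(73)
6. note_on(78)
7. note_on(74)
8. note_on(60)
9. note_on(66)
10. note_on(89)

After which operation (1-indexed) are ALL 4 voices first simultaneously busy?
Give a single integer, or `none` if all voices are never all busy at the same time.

Op 1: note_on(64): voice 0 is free -> assigned | voices=[64 - - -]
Op 2: note_on(82): voice 1 is free -> assigned | voices=[64 82 - -]
Op 3: note_off(64): free voice 0 | voices=[- 82 - -]
Op 4: note_on(80): voice 0 is free -> assigned | voices=[80 82 - -]
Op 5: note_on(73): voice 2 is free -> assigned | voices=[80 82 73 -]
Op 6: note_on(78): voice 3 is free -> assigned | voices=[80 82 73 78]
Op 7: note_on(74): all voices busy, STEAL voice 1 (pitch 82, oldest) -> assign | voices=[80 74 73 78]
Op 8: note_on(60): all voices busy, STEAL voice 0 (pitch 80, oldest) -> assign | voices=[60 74 73 78]
Op 9: note_on(66): all voices busy, STEAL voice 2 (pitch 73, oldest) -> assign | voices=[60 74 66 78]
Op 10: note_on(89): all voices busy, STEAL voice 3 (pitch 78, oldest) -> assign | voices=[60 74 66 89]

Answer: 6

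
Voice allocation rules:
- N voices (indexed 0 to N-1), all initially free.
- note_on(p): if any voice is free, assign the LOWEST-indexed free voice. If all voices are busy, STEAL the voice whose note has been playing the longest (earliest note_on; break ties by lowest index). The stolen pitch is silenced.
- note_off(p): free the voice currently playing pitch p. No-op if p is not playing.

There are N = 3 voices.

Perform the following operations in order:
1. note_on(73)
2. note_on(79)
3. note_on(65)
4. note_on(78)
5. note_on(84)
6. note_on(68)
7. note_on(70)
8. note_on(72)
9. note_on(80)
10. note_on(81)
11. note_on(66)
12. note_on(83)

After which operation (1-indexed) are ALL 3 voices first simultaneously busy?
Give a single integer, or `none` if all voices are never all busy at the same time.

Answer: 3

Derivation:
Op 1: note_on(73): voice 0 is free -> assigned | voices=[73 - -]
Op 2: note_on(79): voice 1 is free -> assigned | voices=[73 79 -]
Op 3: note_on(65): voice 2 is free -> assigned | voices=[73 79 65]
Op 4: note_on(78): all voices busy, STEAL voice 0 (pitch 73, oldest) -> assign | voices=[78 79 65]
Op 5: note_on(84): all voices busy, STEAL voice 1 (pitch 79, oldest) -> assign | voices=[78 84 65]
Op 6: note_on(68): all voices busy, STEAL voice 2 (pitch 65, oldest) -> assign | voices=[78 84 68]
Op 7: note_on(70): all voices busy, STEAL voice 0 (pitch 78, oldest) -> assign | voices=[70 84 68]
Op 8: note_on(72): all voices busy, STEAL voice 1 (pitch 84, oldest) -> assign | voices=[70 72 68]
Op 9: note_on(80): all voices busy, STEAL voice 2 (pitch 68, oldest) -> assign | voices=[70 72 80]
Op 10: note_on(81): all voices busy, STEAL voice 0 (pitch 70, oldest) -> assign | voices=[81 72 80]
Op 11: note_on(66): all voices busy, STEAL voice 1 (pitch 72, oldest) -> assign | voices=[81 66 80]
Op 12: note_on(83): all voices busy, STEAL voice 2 (pitch 80, oldest) -> assign | voices=[81 66 83]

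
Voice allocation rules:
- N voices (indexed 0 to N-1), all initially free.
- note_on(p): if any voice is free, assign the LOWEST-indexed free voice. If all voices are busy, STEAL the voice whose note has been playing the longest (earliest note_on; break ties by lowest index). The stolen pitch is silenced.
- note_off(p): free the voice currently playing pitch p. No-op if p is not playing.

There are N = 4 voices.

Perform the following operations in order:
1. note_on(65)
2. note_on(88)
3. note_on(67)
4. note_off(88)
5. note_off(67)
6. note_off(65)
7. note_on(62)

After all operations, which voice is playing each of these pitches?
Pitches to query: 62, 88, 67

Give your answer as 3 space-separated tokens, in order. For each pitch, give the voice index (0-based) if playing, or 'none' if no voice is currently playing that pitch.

Answer: 0 none none

Derivation:
Op 1: note_on(65): voice 0 is free -> assigned | voices=[65 - - -]
Op 2: note_on(88): voice 1 is free -> assigned | voices=[65 88 - -]
Op 3: note_on(67): voice 2 is free -> assigned | voices=[65 88 67 -]
Op 4: note_off(88): free voice 1 | voices=[65 - 67 -]
Op 5: note_off(67): free voice 2 | voices=[65 - - -]
Op 6: note_off(65): free voice 0 | voices=[- - - -]
Op 7: note_on(62): voice 0 is free -> assigned | voices=[62 - - -]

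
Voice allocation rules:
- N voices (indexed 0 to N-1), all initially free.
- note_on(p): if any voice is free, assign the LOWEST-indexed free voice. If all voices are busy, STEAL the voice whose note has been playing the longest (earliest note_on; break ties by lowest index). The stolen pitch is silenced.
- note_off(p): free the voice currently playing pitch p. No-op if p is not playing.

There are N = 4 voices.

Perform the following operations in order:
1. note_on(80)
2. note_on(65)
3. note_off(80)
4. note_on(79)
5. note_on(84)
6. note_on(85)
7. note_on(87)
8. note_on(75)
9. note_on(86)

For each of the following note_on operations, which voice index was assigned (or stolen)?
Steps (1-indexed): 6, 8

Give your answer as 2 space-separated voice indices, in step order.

Op 1: note_on(80): voice 0 is free -> assigned | voices=[80 - - -]
Op 2: note_on(65): voice 1 is free -> assigned | voices=[80 65 - -]
Op 3: note_off(80): free voice 0 | voices=[- 65 - -]
Op 4: note_on(79): voice 0 is free -> assigned | voices=[79 65 - -]
Op 5: note_on(84): voice 2 is free -> assigned | voices=[79 65 84 -]
Op 6: note_on(85): voice 3 is free -> assigned | voices=[79 65 84 85]
Op 7: note_on(87): all voices busy, STEAL voice 1 (pitch 65, oldest) -> assign | voices=[79 87 84 85]
Op 8: note_on(75): all voices busy, STEAL voice 0 (pitch 79, oldest) -> assign | voices=[75 87 84 85]
Op 9: note_on(86): all voices busy, STEAL voice 2 (pitch 84, oldest) -> assign | voices=[75 87 86 85]

Answer: 3 0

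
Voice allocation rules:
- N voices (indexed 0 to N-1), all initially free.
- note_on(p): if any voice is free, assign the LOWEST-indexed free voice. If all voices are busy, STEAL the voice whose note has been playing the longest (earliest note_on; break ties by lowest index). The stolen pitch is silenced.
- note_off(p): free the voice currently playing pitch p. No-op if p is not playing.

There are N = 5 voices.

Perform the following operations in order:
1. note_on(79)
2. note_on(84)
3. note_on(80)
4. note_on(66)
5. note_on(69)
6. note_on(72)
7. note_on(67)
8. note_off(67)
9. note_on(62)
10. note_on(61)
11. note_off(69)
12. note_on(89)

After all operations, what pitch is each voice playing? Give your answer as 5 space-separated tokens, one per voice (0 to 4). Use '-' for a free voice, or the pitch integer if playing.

Answer: 72 62 61 66 89

Derivation:
Op 1: note_on(79): voice 0 is free -> assigned | voices=[79 - - - -]
Op 2: note_on(84): voice 1 is free -> assigned | voices=[79 84 - - -]
Op 3: note_on(80): voice 2 is free -> assigned | voices=[79 84 80 - -]
Op 4: note_on(66): voice 3 is free -> assigned | voices=[79 84 80 66 -]
Op 5: note_on(69): voice 4 is free -> assigned | voices=[79 84 80 66 69]
Op 6: note_on(72): all voices busy, STEAL voice 0 (pitch 79, oldest) -> assign | voices=[72 84 80 66 69]
Op 7: note_on(67): all voices busy, STEAL voice 1 (pitch 84, oldest) -> assign | voices=[72 67 80 66 69]
Op 8: note_off(67): free voice 1 | voices=[72 - 80 66 69]
Op 9: note_on(62): voice 1 is free -> assigned | voices=[72 62 80 66 69]
Op 10: note_on(61): all voices busy, STEAL voice 2 (pitch 80, oldest) -> assign | voices=[72 62 61 66 69]
Op 11: note_off(69): free voice 4 | voices=[72 62 61 66 -]
Op 12: note_on(89): voice 4 is free -> assigned | voices=[72 62 61 66 89]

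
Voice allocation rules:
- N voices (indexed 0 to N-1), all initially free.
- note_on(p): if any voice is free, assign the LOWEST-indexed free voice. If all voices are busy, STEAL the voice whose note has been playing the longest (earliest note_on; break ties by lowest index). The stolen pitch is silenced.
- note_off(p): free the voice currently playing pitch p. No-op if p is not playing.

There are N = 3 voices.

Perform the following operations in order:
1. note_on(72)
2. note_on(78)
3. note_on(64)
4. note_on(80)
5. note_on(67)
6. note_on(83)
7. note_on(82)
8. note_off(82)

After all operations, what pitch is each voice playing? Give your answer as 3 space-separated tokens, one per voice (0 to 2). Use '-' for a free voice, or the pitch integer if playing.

Answer: - 67 83

Derivation:
Op 1: note_on(72): voice 0 is free -> assigned | voices=[72 - -]
Op 2: note_on(78): voice 1 is free -> assigned | voices=[72 78 -]
Op 3: note_on(64): voice 2 is free -> assigned | voices=[72 78 64]
Op 4: note_on(80): all voices busy, STEAL voice 0 (pitch 72, oldest) -> assign | voices=[80 78 64]
Op 5: note_on(67): all voices busy, STEAL voice 1 (pitch 78, oldest) -> assign | voices=[80 67 64]
Op 6: note_on(83): all voices busy, STEAL voice 2 (pitch 64, oldest) -> assign | voices=[80 67 83]
Op 7: note_on(82): all voices busy, STEAL voice 0 (pitch 80, oldest) -> assign | voices=[82 67 83]
Op 8: note_off(82): free voice 0 | voices=[- 67 83]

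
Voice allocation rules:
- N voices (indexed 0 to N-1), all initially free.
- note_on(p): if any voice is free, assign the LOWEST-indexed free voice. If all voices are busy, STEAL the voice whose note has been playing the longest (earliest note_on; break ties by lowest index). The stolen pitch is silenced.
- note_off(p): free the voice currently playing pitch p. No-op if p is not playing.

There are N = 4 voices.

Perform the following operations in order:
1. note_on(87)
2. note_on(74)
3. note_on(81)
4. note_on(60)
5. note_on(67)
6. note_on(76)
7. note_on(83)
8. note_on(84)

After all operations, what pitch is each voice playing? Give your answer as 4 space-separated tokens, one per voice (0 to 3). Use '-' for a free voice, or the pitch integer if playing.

Op 1: note_on(87): voice 0 is free -> assigned | voices=[87 - - -]
Op 2: note_on(74): voice 1 is free -> assigned | voices=[87 74 - -]
Op 3: note_on(81): voice 2 is free -> assigned | voices=[87 74 81 -]
Op 4: note_on(60): voice 3 is free -> assigned | voices=[87 74 81 60]
Op 5: note_on(67): all voices busy, STEAL voice 0 (pitch 87, oldest) -> assign | voices=[67 74 81 60]
Op 6: note_on(76): all voices busy, STEAL voice 1 (pitch 74, oldest) -> assign | voices=[67 76 81 60]
Op 7: note_on(83): all voices busy, STEAL voice 2 (pitch 81, oldest) -> assign | voices=[67 76 83 60]
Op 8: note_on(84): all voices busy, STEAL voice 3 (pitch 60, oldest) -> assign | voices=[67 76 83 84]

Answer: 67 76 83 84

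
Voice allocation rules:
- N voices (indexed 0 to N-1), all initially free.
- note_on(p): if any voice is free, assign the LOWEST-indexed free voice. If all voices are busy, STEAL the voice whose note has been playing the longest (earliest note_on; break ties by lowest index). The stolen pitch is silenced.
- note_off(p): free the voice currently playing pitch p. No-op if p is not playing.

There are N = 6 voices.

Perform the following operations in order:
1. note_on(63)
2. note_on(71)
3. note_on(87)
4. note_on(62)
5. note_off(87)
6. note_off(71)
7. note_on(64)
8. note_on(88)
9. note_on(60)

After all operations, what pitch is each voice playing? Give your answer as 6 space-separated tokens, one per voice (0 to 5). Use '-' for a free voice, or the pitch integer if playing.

Op 1: note_on(63): voice 0 is free -> assigned | voices=[63 - - - - -]
Op 2: note_on(71): voice 1 is free -> assigned | voices=[63 71 - - - -]
Op 3: note_on(87): voice 2 is free -> assigned | voices=[63 71 87 - - -]
Op 4: note_on(62): voice 3 is free -> assigned | voices=[63 71 87 62 - -]
Op 5: note_off(87): free voice 2 | voices=[63 71 - 62 - -]
Op 6: note_off(71): free voice 1 | voices=[63 - - 62 - -]
Op 7: note_on(64): voice 1 is free -> assigned | voices=[63 64 - 62 - -]
Op 8: note_on(88): voice 2 is free -> assigned | voices=[63 64 88 62 - -]
Op 9: note_on(60): voice 4 is free -> assigned | voices=[63 64 88 62 60 -]

Answer: 63 64 88 62 60 -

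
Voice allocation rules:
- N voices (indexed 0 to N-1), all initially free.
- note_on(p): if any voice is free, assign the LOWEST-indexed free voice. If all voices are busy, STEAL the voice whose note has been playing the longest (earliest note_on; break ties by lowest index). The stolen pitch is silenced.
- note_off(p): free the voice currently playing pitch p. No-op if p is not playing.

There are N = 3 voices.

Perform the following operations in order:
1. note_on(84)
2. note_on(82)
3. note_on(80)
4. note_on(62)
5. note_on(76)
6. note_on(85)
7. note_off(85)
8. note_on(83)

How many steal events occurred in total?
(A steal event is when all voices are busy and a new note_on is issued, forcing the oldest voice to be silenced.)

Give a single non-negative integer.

Answer: 3

Derivation:
Op 1: note_on(84): voice 0 is free -> assigned | voices=[84 - -]
Op 2: note_on(82): voice 1 is free -> assigned | voices=[84 82 -]
Op 3: note_on(80): voice 2 is free -> assigned | voices=[84 82 80]
Op 4: note_on(62): all voices busy, STEAL voice 0 (pitch 84, oldest) -> assign | voices=[62 82 80]
Op 5: note_on(76): all voices busy, STEAL voice 1 (pitch 82, oldest) -> assign | voices=[62 76 80]
Op 6: note_on(85): all voices busy, STEAL voice 2 (pitch 80, oldest) -> assign | voices=[62 76 85]
Op 7: note_off(85): free voice 2 | voices=[62 76 -]
Op 8: note_on(83): voice 2 is free -> assigned | voices=[62 76 83]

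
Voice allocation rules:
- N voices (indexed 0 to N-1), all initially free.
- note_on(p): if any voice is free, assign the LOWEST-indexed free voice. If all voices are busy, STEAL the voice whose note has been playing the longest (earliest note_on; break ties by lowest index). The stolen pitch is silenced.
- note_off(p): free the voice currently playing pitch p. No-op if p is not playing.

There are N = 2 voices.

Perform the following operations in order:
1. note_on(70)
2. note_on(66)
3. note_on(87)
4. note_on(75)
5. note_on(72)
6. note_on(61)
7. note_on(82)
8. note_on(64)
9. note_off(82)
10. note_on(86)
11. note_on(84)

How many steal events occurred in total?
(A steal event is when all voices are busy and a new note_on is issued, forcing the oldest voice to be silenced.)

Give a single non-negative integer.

Answer: 7

Derivation:
Op 1: note_on(70): voice 0 is free -> assigned | voices=[70 -]
Op 2: note_on(66): voice 1 is free -> assigned | voices=[70 66]
Op 3: note_on(87): all voices busy, STEAL voice 0 (pitch 70, oldest) -> assign | voices=[87 66]
Op 4: note_on(75): all voices busy, STEAL voice 1 (pitch 66, oldest) -> assign | voices=[87 75]
Op 5: note_on(72): all voices busy, STEAL voice 0 (pitch 87, oldest) -> assign | voices=[72 75]
Op 6: note_on(61): all voices busy, STEAL voice 1 (pitch 75, oldest) -> assign | voices=[72 61]
Op 7: note_on(82): all voices busy, STEAL voice 0 (pitch 72, oldest) -> assign | voices=[82 61]
Op 8: note_on(64): all voices busy, STEAL voice 1 (pitch 61, oldest) -> assign | voices=[82 64]
Op 9: note_off(82): free voice 0 | voices=[- 64]
Op 10: note_on(86): voice 0 is free -> assigned | voices=[86 64]
Op 11: note_on(84): all voices busy, STEAL voice 1 (pitch 64, oldest) -> assign | voices=[86 84]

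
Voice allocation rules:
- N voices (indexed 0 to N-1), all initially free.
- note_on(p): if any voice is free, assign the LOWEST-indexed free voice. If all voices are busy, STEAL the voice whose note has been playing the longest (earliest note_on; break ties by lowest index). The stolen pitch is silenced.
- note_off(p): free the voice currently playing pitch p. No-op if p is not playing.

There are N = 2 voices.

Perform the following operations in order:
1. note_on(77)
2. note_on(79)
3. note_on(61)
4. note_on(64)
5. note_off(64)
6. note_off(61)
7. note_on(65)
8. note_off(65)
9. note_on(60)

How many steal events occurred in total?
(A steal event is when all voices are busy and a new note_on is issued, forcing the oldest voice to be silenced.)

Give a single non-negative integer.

Answer: 2

Derivation:
Op 1: note_on(77): voice 0 is free -> assigned | voices=[77 -]
Op 2: note_on(79): voice 1 is free -> assigned | voices=[77 79]
Op 3: note_on(61): all voices busy, STEAL voice 0 (pitch 77, oldest) -> assign | voices=[61 79]
Op 4: note_on(64): all voices busy, STEAL voice 1 (pitch 79, oldest) -> assign | voices=[61 64]
Op 5: note_off(64): free voice 1 | voices=[61 -]
Op 6: note_off(61): free voice 0 | voices=[- -]
Op 7: note_on(65): voice 0 is free -> assigned | voices=[65 -]
Op 8: note_off(65): free voice 0 | voices=[- -]
Op 9: note_on(60): voice 0 is free -> assigned | voices=[60 -]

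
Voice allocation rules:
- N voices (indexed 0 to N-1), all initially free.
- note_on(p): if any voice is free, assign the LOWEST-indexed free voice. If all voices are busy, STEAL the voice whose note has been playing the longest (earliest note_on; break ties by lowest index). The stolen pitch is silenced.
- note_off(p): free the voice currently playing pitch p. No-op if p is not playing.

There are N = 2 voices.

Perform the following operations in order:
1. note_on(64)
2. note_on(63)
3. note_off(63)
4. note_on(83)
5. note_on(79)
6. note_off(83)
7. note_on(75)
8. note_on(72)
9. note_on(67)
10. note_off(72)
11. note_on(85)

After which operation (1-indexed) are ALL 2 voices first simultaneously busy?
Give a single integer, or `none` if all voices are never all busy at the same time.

Op 1: note_on(64): voice 0 is free -> assigned | voices=[64 -]
Op 2: note_on(63): voice 1 is free -> assigned | voices=[64 63]
Op 3: note_off(63): free voice 1 | voices=[64 -]
Op 4: note_on(83): voice 1 is free -> assigned | voices=[64 83]
Op 5: note_on(79): all voices busy, STEAL voice 0 (pitch 64, oldest) -> assign | voices=[79 83]
Op 6: note_off(83): free voice 1 | voices=[79 -]
Op 7: note_on(75): voice 1 is free -> assigned | voices=[79 75]
Op 8: note_on(72): all voices busy, STEAL voice 0 (pitch 79, oldest) -> assign | voices=[72 75]
Op 9: note_on(67): all voices busy, STEAL voice 1 (pitch 75, oldest) -> assign | voices=[72 67]
Op 10: note_off(72): free voice 0 | voices=[- 67]
Op 11: note_on(85): voice 0 is free -> assigned | voices=[85 67]

Answer: 2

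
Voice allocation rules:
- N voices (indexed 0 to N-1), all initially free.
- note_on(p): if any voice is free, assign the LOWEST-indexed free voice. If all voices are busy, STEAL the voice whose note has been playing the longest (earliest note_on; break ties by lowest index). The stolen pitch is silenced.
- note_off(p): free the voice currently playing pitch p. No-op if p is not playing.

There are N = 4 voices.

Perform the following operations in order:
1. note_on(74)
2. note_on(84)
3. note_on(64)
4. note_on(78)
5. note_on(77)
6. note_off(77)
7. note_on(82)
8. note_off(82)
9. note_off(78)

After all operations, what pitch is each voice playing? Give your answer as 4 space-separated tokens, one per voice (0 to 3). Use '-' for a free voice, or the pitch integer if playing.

Answer: - 84 64 -

Derivation:
Op 1: note_on(74): voice 0 is free -> assigned | voices=[74 - - -]
Op 2: note_on(84): voice 1 is free -> assigned | voices=[74 84 - -]
Op 3: note_on(64): voice 2 is free -> assigned | voices=[74 84 64 -]
Op 4: note_on(78): voice 3 is free -> assigned | voices=[74 84 64 78]
Op 5: note_on(77): all voices busy, STEAL voice 0 (pitch 74, oldest) -> assign | voices=[77 84 64 78]
Op 6: note_off(77): free voice 0 | voices=[- 84 64 78]
Op 7: note_on(82): voice 0 is free -> assigned | voices=[82 84 64 78]
Op 8: note_off(82): free voice 0 | voices=[- 84 64 78]
Op 9: note_off(78): free voice 3 | voices=[- 84 64 -]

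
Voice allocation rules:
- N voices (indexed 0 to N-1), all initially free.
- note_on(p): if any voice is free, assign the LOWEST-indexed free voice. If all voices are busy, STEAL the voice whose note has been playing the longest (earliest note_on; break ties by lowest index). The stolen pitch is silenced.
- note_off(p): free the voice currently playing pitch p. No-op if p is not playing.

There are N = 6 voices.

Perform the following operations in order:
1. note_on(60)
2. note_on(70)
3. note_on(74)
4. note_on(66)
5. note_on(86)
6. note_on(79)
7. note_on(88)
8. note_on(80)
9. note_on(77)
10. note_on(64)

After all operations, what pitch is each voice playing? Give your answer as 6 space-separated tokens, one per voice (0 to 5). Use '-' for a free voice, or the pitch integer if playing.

Answer: 88 80 77 64 86 79

Derivation:
Op 1: note_on(60): voice 0 is free -> assigned | voices=[60 - - - - -]
Op 2: note_on(70): voice 1 is free -> assigned | voices=[60 70 - - - -]
Op 3: note_on(74): voice 2 is free -> assigned | voices=[60 70 74 - - -]
Op 4: note_on(66): voice 3 is free -> assigned | voices=[60 70 74 66 - -]
Op 5: note_on(86): voice 4 is free -> assigned | voices=[60 70 74 66 86 -]
Op 6: note_on(79): voice 5 is free -> assigned | voices=[60 70 74 66 86 79]
Op 7: note_on(88): all voices busy, STEAL voice 0 (pitch 60, oldest) -> assign | voices=[88 70 74 66 86 79]
Op 8: note_on(80): all voices busy, STEAL voice 1 (pitch 70, oldest) -> assign | voices=[88 80 74 66 86 79]
Op 9: note_on(77): all voices busy, STEAL voice 2 (pitch 74, oldest) -> assign | voices=[88 80 77 66 86 79]
Op 10: note_on(64): all voices busy, STEAL voice 3 (pitch 66, oldest) -> assign | voices=[88 80 77 64 86 79]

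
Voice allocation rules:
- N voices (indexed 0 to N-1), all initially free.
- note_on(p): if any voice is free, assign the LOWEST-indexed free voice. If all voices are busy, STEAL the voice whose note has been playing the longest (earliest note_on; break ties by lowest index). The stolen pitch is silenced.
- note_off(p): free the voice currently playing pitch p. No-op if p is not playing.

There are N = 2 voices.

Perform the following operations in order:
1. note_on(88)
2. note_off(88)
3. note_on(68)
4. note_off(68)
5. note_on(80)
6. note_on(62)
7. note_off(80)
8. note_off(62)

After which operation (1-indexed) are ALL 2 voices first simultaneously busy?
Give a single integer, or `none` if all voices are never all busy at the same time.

Answer: 6

Derivation:
Op 1: note_on(88): voice 0 is free -> assigned | voices=[88 -]
Op 2: note_off(88): free voice 0 | voices=[- -]
Op 3: note_on(68): voice 0 is free -> assigned | voices=[68 -]
Op 4: note_off(68): free voice 0 | voices=[- -]
Op 5: note_on(80): voice 0 is free -> assigned | voices=[80 -]
Op 6: note_on(62): voice 1 is free -> assigned | voices=[80 62]
Op 7: note_off(80): free voice 0 | voices=[- 62]
Op 8: note_off(62): free voice 1 | voices=[- -]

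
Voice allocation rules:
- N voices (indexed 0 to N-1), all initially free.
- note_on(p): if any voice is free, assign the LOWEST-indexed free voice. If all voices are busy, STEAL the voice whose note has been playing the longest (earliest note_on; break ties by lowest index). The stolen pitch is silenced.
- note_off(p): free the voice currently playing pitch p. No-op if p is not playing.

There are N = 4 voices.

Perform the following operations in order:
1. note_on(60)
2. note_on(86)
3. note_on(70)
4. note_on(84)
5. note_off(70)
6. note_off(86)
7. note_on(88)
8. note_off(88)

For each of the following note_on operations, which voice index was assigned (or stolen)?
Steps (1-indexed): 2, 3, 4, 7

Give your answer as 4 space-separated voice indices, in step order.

Op 1: note_on(60): voice 0 is free -> assigned | voices=[60 - - -]
Op 2: note_on(86): voice 1 is free -> assigned | voices=[60 86 - -]
Op 3: note_on(70): voice 2 is free -> assigned | voices=[60 86 70 -]
Op 4: note_on(84): voice 3 is free -> assigned | voices=[60 86 70 84]
Op 5: note_off(70): free voice 2 | voices=[60 86 - 84]
Op 6: note_off(86): free voice 1 | voices=[60 - - 84]
Op 7: note_on(88): voice 1 is free -> assigned | voices=[60 88 - 84]
Op 8: note_off(88): free voice 1 | voices=[60 - - 84]

Answer: 1 2 3 1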